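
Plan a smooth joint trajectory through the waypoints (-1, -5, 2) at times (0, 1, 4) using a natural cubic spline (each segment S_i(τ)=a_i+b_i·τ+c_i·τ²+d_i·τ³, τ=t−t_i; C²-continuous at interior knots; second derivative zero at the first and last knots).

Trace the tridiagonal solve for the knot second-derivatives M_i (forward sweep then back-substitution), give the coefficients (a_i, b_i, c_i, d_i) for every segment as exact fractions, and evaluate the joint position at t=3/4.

  seg 0: a=-1 b=-115/24 c=0 d=19/24
  seg 1: a=-5 b=-29/12 c=19/8 d=-19/72
S(3/4) = -2181/512

Δ: Δ0=-4, Δ1=7/3
row 1: diag=8, rhs=38; c'=3/8, d'=19/4
back: M1=19/4
M: M0=0, M1=19/4, M2=0
seg 0: a=-1, c=M0/2=0, d=(M1−M0)/(6·1)=19/24, b=Δ0−h0·(2M0+M1)/6=-115/24
seg 1: a=-5, c=M1/2=19/8, d=(M2−M1)/(6·3)=-19/72, b=Δ1−h1·(2M1+M2)/6=-29/12
t_q=3/4 → seg 0, τ=3/4; S=-1+-115/24·τ+0·τ²+19/24·τ³=-2181/512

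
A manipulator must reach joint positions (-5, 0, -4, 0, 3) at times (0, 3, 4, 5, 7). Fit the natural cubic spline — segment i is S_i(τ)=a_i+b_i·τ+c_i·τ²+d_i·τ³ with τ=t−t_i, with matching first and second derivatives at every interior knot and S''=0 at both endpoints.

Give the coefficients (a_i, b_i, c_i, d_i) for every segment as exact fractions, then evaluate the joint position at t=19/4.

Δ: Δ0=5/3, Δ1=-4, Δ2=4, Δ3=3/2
row 1: diag=8, rhs=-34; c'=1/8, d'=-17/4
row 2: denom=4−1·1/8=31/8; d'=(48−1·-17/4)/(31/8)=418/31
row 3: denom=6−1·8/31=178/31; d'=(-15−1·418/31)/(178/31)=-883/178
back: M3=-883/178
back: M2=418/31−8/31·-883/178=1314/89
back: M1=-17/4−1/8·1314/89=-1085/178
M: M0=0, M1=-1085/178, M2=1314/89, M3=-883/178, M4=0
seg 0: a=-5, c=M0/2=0, d=(M1−M0)/(6·3)=-1085/3204, b=Δ0−h0·(2M0+M1)/6=5035/1068
seg 1: a=0, c=M1/2=-1085/356, d=(M2−M1)/(6·1)=3713/1068, b=Δ1−h1·(2M1+M2)/6=-2365/534
seg 2: a=-4, c=M2/2=657/89, d=(M3−M2)/(6·1)=-3511/1068, b=Δ2−h2·(2M2+M3)/6=-101/1068
seg 3: a=0, c=M3/2=-883/356, d=(M4−M3)/(6·2)=883/2136, b=Δ3−h3·(2M3+M4)/6=2567/534
t_q=19/4 → seg 2, τ=3/4; S=-4+-101/1068·τ+657/89·τ²+-3511/1068·τ³=-29743/22784

  seg 0: a=-5 b=5035/1068 c=0 d=-1085/3204
  seg 1: a=0 b=-2365/534 c=-1085/356 d=3713/1068
  seg 2: a=-4 b=-101/1068 c=657/89 d=-3511/1068
  seg 3: a=0 b=2567/534 c=-883/356 d=883/2136
S(19/4) = -29743/22784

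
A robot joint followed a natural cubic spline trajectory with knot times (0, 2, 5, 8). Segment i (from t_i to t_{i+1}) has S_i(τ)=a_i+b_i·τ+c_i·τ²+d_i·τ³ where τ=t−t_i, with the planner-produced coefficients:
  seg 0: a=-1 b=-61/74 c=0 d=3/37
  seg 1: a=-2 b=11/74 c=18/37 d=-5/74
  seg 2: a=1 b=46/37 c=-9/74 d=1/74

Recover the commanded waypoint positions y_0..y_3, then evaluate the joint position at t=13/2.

y_0 = S_0(0) = a_0 = -1
y_1 = S_1(0) = a_1 = -2
y_2 = S_2(0) = a_2 = 1
y_3 = S_2(3) = 4
t_q=13/2 is in segment 2 (τ=3/2); S_2(τ)=1561/592

y_0=-1 y_1=-2 y_2=1 y_3=4
S(13/2) = 1561/592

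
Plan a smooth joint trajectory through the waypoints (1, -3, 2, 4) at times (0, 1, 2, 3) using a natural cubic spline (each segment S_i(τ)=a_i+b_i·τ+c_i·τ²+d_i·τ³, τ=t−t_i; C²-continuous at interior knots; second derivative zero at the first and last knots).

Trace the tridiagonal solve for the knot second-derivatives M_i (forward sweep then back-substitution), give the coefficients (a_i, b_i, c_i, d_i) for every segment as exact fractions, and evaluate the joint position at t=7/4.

Δ: Δ0=-4, Δ1=5, Δ2=2
row 1: diag=4, rhs=54; c'=1/4, d'=27/2
row 2: denom=4−1·1/4=15/4; d'=(-18−1·27/2)/(15/4)=-42/5
back: M2=-42/5
back: M1=27/2−1/4·-42/5=78/5
M: M0=0, M1=78/5, M2=-42/5, M3=0
seg 0: a=1, c=M0/2=0, d=(M1−M0)/(6·1)=13/5, b=Δ0−h0·(2M0+M1)/6=-33/5
seg 1: a=-3, c=M1/2=39/5, d=(M2−M1)/(6·1)=-4, b=Δ1−h1·(2M1+M2)/6=6/5
seg 2: a=2, c=M2/2=-21/5, d=(M3−M2)/(6·1)=7/5, b=Δ2−h2·(2M2+M3)/6=24/5
t_q=7/4 → seg 1, τ=3/4; S=-3+6/5·τ+39/5·τ²+-4·τ³=3/5

  seg 0: a=1 b=-33/5 c=0 d=13/5
  seg 1: a=-3 b=6/5 c=39/5 d=-4
  seg 2: a=2 b=24/5 c=-21/5 d=7/5
S(7/4) = 3/5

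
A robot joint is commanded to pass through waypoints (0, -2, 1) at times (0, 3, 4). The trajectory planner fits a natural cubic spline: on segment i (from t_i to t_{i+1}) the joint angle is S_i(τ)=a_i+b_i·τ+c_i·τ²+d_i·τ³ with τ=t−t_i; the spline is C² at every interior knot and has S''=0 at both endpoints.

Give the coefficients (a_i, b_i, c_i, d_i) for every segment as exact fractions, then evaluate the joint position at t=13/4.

  seg 0: a=0 b=-49/24 c=0 d=11/72
  seg 1: a=-2 b=25/12 c=11/8 d=-11/24
S(13/4) = -717/512

Δ: Δ0=-2/3, Δ1=3
row 1: diag=8, rhs=22; c'=1/8, d'=11/4
back: M1=11/4
M: M0=0, M1=11/4, M2=0
seg 0: a=0, c=M0/2=0, d=(M1−M0)/(6·3)=11/72, b=Δ0−h0·(2M0+M1)/6=-49/24
seg 1: a=-2, c=M1/2=11/8, d=(M2−M1)/(6·1)=-11/24, b=Δ1−h1·(2M1+M2)/6=25/12
t_q=13/4 → seg 1, τ=1/4; S=-2+25/12·τ+11/8·τ²+-11/24·τ³=-717/512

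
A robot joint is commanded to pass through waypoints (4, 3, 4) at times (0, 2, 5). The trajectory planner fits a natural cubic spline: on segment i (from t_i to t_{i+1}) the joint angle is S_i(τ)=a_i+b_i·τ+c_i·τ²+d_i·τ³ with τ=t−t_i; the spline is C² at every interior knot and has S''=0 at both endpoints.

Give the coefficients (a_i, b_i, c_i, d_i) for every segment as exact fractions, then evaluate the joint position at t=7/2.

  seg 0: a=4 b=-2/3 c=0 d=1/24
  seg 1: a=3 b=-1/6 c=1/4 d=-1/36
S(7/2) = 103/32

Δ: Δ0=-1/2, Δ1=1/3
row 1: diag=10, rhs=5; c'=3/10, d'=1/2
back: M1=1/2
M: M0=0, M1=1/2, M2=0
seg 0: a=4, c=M0/2=0, d=(M1−M0)/(6·2)=1/24, b=Δ0−h0·(2M0+M1)/6=-2/3
seg 1: a=3, c=M1/2=1/4, d=(M2−M1)/(6·3)=-1/36, b=Δ1−h1·(2M1+M2)/6=-1/6
t_q=7/2 → seg 1, τ=3/2; S=3+-1/6·τ+1/4·τ²+-1/36·τ³=103/32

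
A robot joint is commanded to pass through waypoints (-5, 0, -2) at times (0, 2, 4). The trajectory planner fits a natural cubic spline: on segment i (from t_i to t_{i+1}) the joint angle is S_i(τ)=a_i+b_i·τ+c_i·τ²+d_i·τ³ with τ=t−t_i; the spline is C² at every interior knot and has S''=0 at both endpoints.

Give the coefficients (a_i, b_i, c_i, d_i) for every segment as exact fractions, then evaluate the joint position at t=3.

  seg 0: a=-5 b=27/8 c=0 d=-7/32
  seg 1: a=0 b=3/4 c=-21/16 d=7/32
S(3) = -11/32

Δ: Δ0=5/2, Δ1=-1
row 1: diag=8, rhs=-21; c'=1/4, d'=-21/8
back: M1=-21/8
M: M0=0, M1=-21/8, M2=0
seg 0: a=-5, c=M0/2=0, d=(M1−M0)/(6·2)=-7/32, b=Δ0−h0·(2M0+M1)/6=27/8
seg 1: a=0, c=M1/2=-21/16, d=(M2−M1)/(6·2)=7/32, b=Δ1−h1·(2M1+M2)/6=3/4
t_q=3 → seg 1, τ=1; S=0+3/4·τ+-21/16·τ²+7/32·τ³=-11/32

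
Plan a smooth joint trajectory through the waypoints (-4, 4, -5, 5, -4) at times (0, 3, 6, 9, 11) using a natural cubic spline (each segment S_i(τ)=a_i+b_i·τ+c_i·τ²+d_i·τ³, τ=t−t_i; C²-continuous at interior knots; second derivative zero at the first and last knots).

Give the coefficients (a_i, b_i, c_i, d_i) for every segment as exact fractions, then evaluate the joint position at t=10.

Δ: Δ0=8/3, Δ1=-3, Δ2=10/3, Δ3=-9/2
row 1: diag=12, rhs=-34; c'=1/4, d'=-17/6
row 2: denom=12−3·1/4=45/4; d'=(38−3·-17/6)/(45/4)=62/15
row 3: denom=10−3·4/15=46/5; d'=(-47−3·62/15)/(46/5)=-297/46
back: M3=-297/46
back: M2=62/15−4/15·-297/46=404/69
back: M1=-17/6−1/4·404/69=-593/138
M: M0=0, M1=-593/138, M2=404/69, M3=-297/46, M4=0
seg 0: a=-4, c=M0/2=0, d=(M1−M0)/(6·3)=-593/2484, b=Δ0−h0·(2M0+M1)/6=443/92
seg 1: a=4, c=M1/2=-593/276, d=(M2−M1)/(6·3)=467/828, b=Δ1−h1·(2M1+M2)/6=-75/46
seg 2: a=-5, c=M2/2=202/69, d=(M3−M2)/(6·3)=-1699/2484, b=Δ2−h2·(2M2+M3)/6=65/92
seg 3: a=5, c=M3/2=-297/92, d=(M4−M3)/(6·2)=99/184, b=Δ3−h3·(2M3+M4)/6=-9/46
t_q=10 → seg 3, τ=1; S=5+-9/46·τ+-297/92·τ²+99/184·τ³=389/184

  seg 0: a=-4 b=443/92 c=0 d=-593/2484
  seg 1: a=4 b=-75/46 c=-593/276 d=467/828
  seg 2: a=-5 b=65/92 c=202/69 d=-1699/2484
  seg 3: a=5 b=-9/46 c=-297/92 d=99/184
S(10) = 389/184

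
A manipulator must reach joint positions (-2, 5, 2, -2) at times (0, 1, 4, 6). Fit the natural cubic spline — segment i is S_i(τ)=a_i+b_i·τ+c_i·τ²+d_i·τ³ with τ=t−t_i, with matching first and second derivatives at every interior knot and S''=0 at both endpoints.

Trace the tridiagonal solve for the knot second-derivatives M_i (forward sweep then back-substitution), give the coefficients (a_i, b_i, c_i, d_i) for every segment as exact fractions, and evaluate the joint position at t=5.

Δ: Δ0=7, Δ1=-1, Δ2=-2
row 1: diag=8, rhs=-48; c'=3/8, d'=-6
row 2: denom=10−3·3/8=71/8; d'=(-6−3·-6)/(71/8)=96/71
back: M2=96/71
back: M1=-6−3/8·96/71=-462/71
M: M0=0, M1=-462/71, M2=96/71, M3=0
seg 0: a=-2, c=M0/2=0, d=(M1−M0)/(6·1)=-77/71, b=Δ0−h0·(2M0+M1)/6=574/71
seg 1: a=5, c=M1/2=-231/71, d=(M2−M1)/(6·3)=31/71, b=Δ1−h1·(2M1+M2)/6=343/71
seg 2: a=2, c=M2/2=48/71, d=(M3−M2)/(6·2)=-8/71, b=Δ2−h2·(2M2+M3)/6=-206/71
t_q=5 → seg 2, τ=1; S=2+-206/71·τ+48/71·τ²+-8/71·τ³=-24/71

  seg 0: a=-2 b=574/71 c=0 d=-77/71
  seg 1: a=5 b=343/71 c=-231/71 d=31/71
  seg 2: a=2 b=-206/71 c=48/71 d=-8/71
S(5) = -24/71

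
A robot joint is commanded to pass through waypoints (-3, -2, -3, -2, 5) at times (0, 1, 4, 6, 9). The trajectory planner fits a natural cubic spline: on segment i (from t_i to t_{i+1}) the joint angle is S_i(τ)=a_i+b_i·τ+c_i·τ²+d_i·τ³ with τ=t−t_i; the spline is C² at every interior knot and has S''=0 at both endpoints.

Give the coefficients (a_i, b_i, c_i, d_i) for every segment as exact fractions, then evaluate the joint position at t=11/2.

  seg 0: a=-3 b=410/339 c=0 d=-71/339
  seg 1: a=-2 b=197/339 c=-71/113 d=329/3051
  seg 2: a=-3 b=-94/339 c=116/339 d=21/904
  seg 3: a=-2 b=929/678 c=653/1356 d=-653/12204
S(11/2) = -18569/7232

Δ: Δ0=1, Δ1=-1/3, Δ2=1/2, Δ3=7/3
row 1: diag=8, rhs=-8; c'=3/8, d'=-1
row 2: denom=10−3·3/8=71/8; d'=(5−3·-1)/(71/8)=64/71
row 3: denom=10−2·16/71=678/71; d'=(11−2·64/71)/(678/71)=653/678
back: M3=653/678
back: M2=64/71−16/71·653/678=232/339
back: M1=-1−3/8·232/339=-142/113
M: M0=0, M1=-142/113, M2=232/339, M3=653/678, M4=0
seg 0: a=-3, c=M0/2=0, d=(M1−M0)/(6·1)=-71/339, b=Δ0−h0·(2M0+M1)/6=410/339
seg 1: a=-2, c=M1/2=-71/113, d=(M2−M1)/(6·3)=329/3051, b=Δ1−h1·(2M1+M2)/6=197/339
seg 2: a=-3, c=M2/2=116/339, d=(M3−M2)/(6·2)=21/904, b=Δ2−h2·(2M2+M3)/6=-94/339
seg 3: a=-2, c=M3/2=653/1356, d=(M4−M3)/(6·3)=-653/12204, b=Δ3−h3·(2M3+M4)/6=929/678
t_q=11/2 → seg 2, τ=3/2; S=-3+-94/339·τ+116/339·τ²+21/904·τ³=-18569/7232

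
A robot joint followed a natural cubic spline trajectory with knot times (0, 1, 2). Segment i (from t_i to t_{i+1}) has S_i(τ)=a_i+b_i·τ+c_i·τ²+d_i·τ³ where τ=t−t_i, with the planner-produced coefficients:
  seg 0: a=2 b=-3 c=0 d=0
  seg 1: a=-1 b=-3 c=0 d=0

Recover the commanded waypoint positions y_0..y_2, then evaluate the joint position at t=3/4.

y_0 = S_0(0) = a_0 = 2
y_1 = S_1(0) = a_1 = -1
y_2 = S_1(1) = -4
t_q=3/4 is in segment 0 (τ=3/4); S_0(τ)=-1/4

y_0=2 y_1=-1 y_2=-4
S(3/4) = -1/4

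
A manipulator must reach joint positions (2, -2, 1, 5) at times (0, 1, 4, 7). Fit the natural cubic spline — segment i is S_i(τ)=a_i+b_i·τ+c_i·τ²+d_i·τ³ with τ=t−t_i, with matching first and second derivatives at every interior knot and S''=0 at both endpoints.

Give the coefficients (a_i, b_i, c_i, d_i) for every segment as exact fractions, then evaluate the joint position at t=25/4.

Δ: Δ0=-4, Δ1=1, Δ2=4/3
row 1: diag=8, rhs=30; c'=3/8, d'=15/4
row 2: denom=12−3·3/8=87/8; d'=(2−3·15/4)/(87/8)=-74/87
back: M2=-74/87
back: M1=15/4−3/8·-74/87=118/29
M: M0=0, M1=118/29, M2=-74/87, M3=0
seg 0: a=2, c=M0/2=0, d=(M1−M0)/(6·1)=59/87, b=Δ0−h0·(2M0+M1)/6=-407/87
seg 1: a=-2, c=M1/2=59/29, d=(M2−M1)/(6·3)=-214/783, b=Δ1−h1·(2M1+M2)/6=-230/87
seg 2: a=1, c=M2/2=-37/87, d=(M3−M2)/(6·3)=37/783, b=Δ2−h2·(2M2+M3)/6=190/87
t_q=25/4 → seg 2, τ=9/4; S=1+190/87·τ+-37/87·τ²+37/783·τ³=7979/1856

  seg 0: a=2 b=-407/87 c=0 d=59/87
  seg 1: a=-2 b=-230/87 c=59/29 d=-214/783
  seg 2: a=1 b=190/87 c=-37/87 d=37/783
S(25/4) = 7979/1856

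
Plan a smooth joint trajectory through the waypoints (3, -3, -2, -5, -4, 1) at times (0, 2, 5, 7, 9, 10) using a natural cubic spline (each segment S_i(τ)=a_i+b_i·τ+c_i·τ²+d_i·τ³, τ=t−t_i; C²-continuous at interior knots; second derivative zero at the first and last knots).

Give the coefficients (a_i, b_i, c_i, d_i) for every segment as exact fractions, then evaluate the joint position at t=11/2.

  seg 0: a=3 b=-10939/2823 c=0 d=1235/5646
  seg 1: a=-3 b=-3529/2823 c=1235/941 d=-2215/8469
  seg 2: a=-2 b=-1234/2823 c=-980/941 d=5759/22584
  seg 3: a=-5 b=-8711/5646 c=1839/3764 d=6017/22584
  seg 4: a=-4 b=10187/2823 c=1964/941 d=-1964/2823
S(11/2) = -147371/60224

Δ: Δ0=-3, Δ1=1/3, Δ2=-3/2, Δ3=1/2, Δ4=5
row 1: diag=10, rhs=20; c'=3/10, d'=2
row 2: denom=10−3·3/10=91/10; d'=(-11−3·2)/(91/10)=-170/91
row 3: denom=8−2·20/91=688/91; d'=(12−2·-170/91)/(688/91)=179/86
row 4: denom=6−2·91/344=941/172; d'=(27−2·179/86)/(941/172)=3928/941
back: M4=3928/941
back: M3=179/86−91/344·3928/941=1839/1882
back: M2=-170/91−20/91·1839/1882=-1960/941
back: M1=2−3/10·-1960/941=2470/941
M: M0=0, M1=2470/941, M2=-1960/941, M3=1839/1882, M4=3928/941, M5=0
seg 0: a=3, c=M0/2=0, d=(M1−M0)/(6·2)=1235/5646, b=Δ0−h0·(2M0+M1)/6=-10939/2823
seg 1: a=-3, c=M1/2=1235/941, d=(M2−M1)/(6·3)=-2215/8469, b=Δ1−h1·(2M1+M2)/6=-3529/2823
seg 2: a=-2, c=M2/2=-980/941, d=(M3−M2)/(6·2)=5759/22584, b=Δ2−h2·(2M2+M3)/6=-1234/2823
seg 3: a=-5, c=M3/2=1839/3764, d=(M4−M3)/(6·2)=6017/22584, b=Δ3−h3·(2M3+M4)/6=-8711/5646
seg 4: a=-4, c=M4/2=1964/941, d=(M5−M4)/(6·1)=-1964/2823, b=Δ4−h4·(2M4+M5)/6=10187/2823
t_q=11/2 → seg 2, τ=1/2; S=-2+-1234/2823·τ+-980/941·τ²+5759/22584·τ³=-147371/60224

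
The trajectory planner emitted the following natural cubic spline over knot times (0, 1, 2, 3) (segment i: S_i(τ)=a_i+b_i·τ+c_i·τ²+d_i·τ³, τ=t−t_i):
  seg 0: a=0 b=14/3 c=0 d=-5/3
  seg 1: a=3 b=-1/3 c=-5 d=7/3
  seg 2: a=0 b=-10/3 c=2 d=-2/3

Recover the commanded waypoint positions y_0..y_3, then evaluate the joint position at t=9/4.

y_0 = S_0(0) = a_0 = 0
y_1 = S_1(0) = a_1 = 3
y_2 = S_2(0) = a_2 = 0
y_3 = S_2(1) = -2
t_q=9/4 is in segment 2 (τ=1/4); S_2(τ)=-23/32

y_0=0 y_1=3 y_2=0 y_3=-2
S(9/4) = -23/32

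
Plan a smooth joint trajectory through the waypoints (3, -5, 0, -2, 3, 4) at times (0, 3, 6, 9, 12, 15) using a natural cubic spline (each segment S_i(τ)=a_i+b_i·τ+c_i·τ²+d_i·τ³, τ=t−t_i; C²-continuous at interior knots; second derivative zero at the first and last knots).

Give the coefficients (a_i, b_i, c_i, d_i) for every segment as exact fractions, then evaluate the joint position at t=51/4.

Δ: Δ0=-8/3, Δ1=5/3, Δ2=-2/3, Δ3=5/3, Δ4=1/3
row 1: diag=12, rhs=26; c'=1/4, d'=13/6
row 2: denom=12−3·1/4=45/4; d'=(-14−3·13/6)/(45/4)=-82/45
row 3: denom=12−3·4/15=56/5; d'=(14−3·-82/45)/(56/5)=73/42
row 4: denom=12−3·15/56=627/56; d'=(-8−3·73/42)/(627/56)=-740/627
back: M4=-740/627
back: M3=73/42−15/56·-740/627=1288/627
back: M2=-82/45−4/15·1288/627=-1486/627
back: M1=13/6−1/4·-1486/627=1730/627
M: M0=0, M1=1730/627, M2=-1486/627, M3=1288/627, M4=-740/627, M5=0
seg 0: a=3, c=M0/2=0, d=(M1−M0)/(6·3)=865/5643, b=Δ0−h0·(2M0+M1)/6=-2537/627
seg 1: a=-5, c=M1/2=865/627, d=(M2−M1)/(6·3)=-536/1881, b=Δ1−h1·(2M1+M2)/6=58/627
seg 2: a=0, c=M2/2=-743/627, d=(M3−M2)/(6·3)=73/297, b=Δ2−h2·(2M2+M3)/6=424/627
seg 3: a=-2, c=M3/2=644/627, d=(M4−M3)/(6·3)=-338/1881, b=Δ3−h3·(2M3+M4)/6=127/627
seg 4: a=3, c=M4/2=-370/627, d=(M5−M4)/(6·3)=370/5643, b=Δ4−h4·(2M4+M5)/6=949/627
t_q=51/4 → seg 4, τ=3/4; S=3+949/627·τ+-370/627·τ²+370/5643·τ³=25621/6688

  seg 0: a=3 b=-2537/627 c=0 d=865/5643
  seg 1: a=-5 b=58/627 c=865/627 d=-536/1881
  seg 2: a=0 b=424/627 c=-743/627 d=73/297
  seg 3: a=-2 b=127/627 c=644/627 d=-338/1881
  seg 4: a=3 b=949/627 c=-370/627 d=370/5643
S(51/4) = 25621/6688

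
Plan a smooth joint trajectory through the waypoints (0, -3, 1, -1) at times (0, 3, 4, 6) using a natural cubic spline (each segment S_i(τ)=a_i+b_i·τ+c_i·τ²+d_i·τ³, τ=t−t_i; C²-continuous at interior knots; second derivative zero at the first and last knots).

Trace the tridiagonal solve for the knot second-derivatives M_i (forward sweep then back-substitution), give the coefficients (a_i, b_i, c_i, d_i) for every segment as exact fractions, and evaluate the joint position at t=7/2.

Δ: Δ0=-1, Δ1=4, Δ2=-1
row 1: diag=8, rhs=30; c'=1/8, d'=15/4
row 2: denom=6−1·1/8=47/8; d'=(-30−1·15/4)/(47/8)=-270/47
back: M2=-270/47
back: M1=15/4−1/8·-270/47=210/47
M: M0=0, M1=210/47, M2=-270/47, M3=0
seg 0: a=0, c=M0/2=0, d=(M1−M0)/(6·3)=35/141, b=Δ0−h0·(2M0+M1)/6=-152/47
seg 1: a=-3, c=M1/2=105/47, d=(M2−M1)/(6·1)=-80/47, b=Δ1−h1·(2M1+M2)/6=163/47
seg 2: a=1, c=M2/2=-135/47, d=(M3−M2)/(6·2)=45/94, b=Δ2−h2·(2M2+M3)/6=133/47
t_q=7/2 → seg 1, τ=1/2; S=-3+163/47·τ+105/47·τ²+-80/47·τ³=-173/188

  seg 0: a=0 b=-152/47 c=0 d=35/141
  seg 1: a=-3 b=163/47 c=105/47 d=-80/47
  seg 2: a=1 b=133/47 c=-135/47 d=45/94
S(7/2) = -173/188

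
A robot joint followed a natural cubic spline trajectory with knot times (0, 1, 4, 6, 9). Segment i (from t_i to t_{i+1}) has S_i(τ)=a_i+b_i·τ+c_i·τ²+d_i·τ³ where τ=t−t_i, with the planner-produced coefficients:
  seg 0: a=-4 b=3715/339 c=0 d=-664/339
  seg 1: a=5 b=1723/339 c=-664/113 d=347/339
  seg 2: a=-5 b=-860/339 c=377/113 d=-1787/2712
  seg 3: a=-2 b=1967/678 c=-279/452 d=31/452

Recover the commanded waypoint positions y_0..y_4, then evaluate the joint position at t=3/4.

y_0 = S_0(0) = a_0 = -4
y_1 = S_1(0) = a_1 = 5
y_2 = S_2(0) = a_2 = -5
y_3 = S_3(0) = a_3 = -2
y_4 = S_3(3) = 3
t_q=3/4 is in segment 0 (τ=3/4); S_0(τ)=3067/904

y_0=-4 y_1=5 y_2=-5 y_3=-2 y_4=3
S(3/4) = 3067/904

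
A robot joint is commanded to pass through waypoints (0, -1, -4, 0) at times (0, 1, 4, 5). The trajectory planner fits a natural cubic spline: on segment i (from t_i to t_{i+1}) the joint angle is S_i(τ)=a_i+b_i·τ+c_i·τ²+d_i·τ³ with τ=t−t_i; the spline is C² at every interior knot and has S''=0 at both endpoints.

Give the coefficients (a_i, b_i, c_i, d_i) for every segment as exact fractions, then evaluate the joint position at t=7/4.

  seg 0: a=0 b=-8/11 c=0 d=-3/11
  seg 1: a=-1 b=-17/11 c=-9/11 d=1/3
  seg 2: a=-4 b=28/11 c=24/11 d=-8/11
S(7/4) = -1745/704

Δ: Δ0=-1, Δ1=-1, Δ2=4
row 1: diag=8, rhs=0; c'=3/8, d'=0
row 2: denom=8−3·3/8=55/8; d'=(30−3·0)/(55/8)=48/11
back: M2=48/11
back: M1=0−3/8·48/11=-18/11
M: M0=0, M1=-18/11, M2=48/11, M3=0
seg 0: a=0, c=M0/2=0, d=(M1−M0)/(6·1)=-3/11, b=Δ0−h0·(2M0+M1)/6=-8/11
seg 1: a=-1, c=M1/2=-9/11, d=(M2−M1)/(6·3)=1/3, b=Δ1−h1·(2M1+M2)/6=-17/11
seg 2: a=-4, c=M2/2=24/11, d=(M3−M2)/(6·1)=-8/11, b=Δ2−h2·(2M2+M3)/6=28/11
t_q=7/4 → seg 1, τ=3/4; S=-1+-17/11·τ+-9/11·τ²+1/3·τ³=-1745/704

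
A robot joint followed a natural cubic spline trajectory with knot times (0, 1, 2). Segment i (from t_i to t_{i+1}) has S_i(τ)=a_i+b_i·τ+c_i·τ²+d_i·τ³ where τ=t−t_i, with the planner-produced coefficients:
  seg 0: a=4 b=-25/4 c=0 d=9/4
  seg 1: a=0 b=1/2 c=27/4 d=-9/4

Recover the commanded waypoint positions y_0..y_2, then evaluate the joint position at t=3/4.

y_0=4 y_1=0 y_2=5
S(3/4) = 67/256

y_0 = S_0(0) = a_0 = 4
y_1 = S_1(0) = a_1 = 0
y_2 = S_1(1) = 5
t_q=3/4 is in segment 0 (τ=3/4); S_0(τ)=67/256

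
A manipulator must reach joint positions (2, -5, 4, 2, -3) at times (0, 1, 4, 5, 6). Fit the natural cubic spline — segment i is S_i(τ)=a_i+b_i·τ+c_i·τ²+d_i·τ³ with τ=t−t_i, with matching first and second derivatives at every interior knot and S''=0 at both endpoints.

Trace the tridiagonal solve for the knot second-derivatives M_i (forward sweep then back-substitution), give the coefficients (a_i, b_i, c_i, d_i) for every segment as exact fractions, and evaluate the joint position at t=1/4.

  seg 0: a=2 b=-1845/212 c=0 d=361/212
  seg 1: a=-5 b=-381/106 c=1083/212 d=-617/636
  seg 2: a=4 b=183/212 c=-192/53 d=161/212
  seg 3: a=2 b=-435/106 c=-285/212 d=95/212
S(1/4) = -2023/13568

Δ: Δ0=-7, Δ1=3, Δ2=-2, Δ3=-5
row 1: diag=8, rhs=60; c'=3/8, d'=15/2
row 2: denom=8−3·3/8=55/8; d'=(-30−3·15/2)/(55/8)=-84/11
row 3: denom=4−1·8/55=212/55; d'=(-18−1·-84/11)/(212/55)=-285/106
back: M3=-285/106
back: M2=-84/11−8/55·-285/106=-384/53
back: M1=15/2−3/8·-384/53=1083/106
M: M0=0, M1=1083/106, M2=-384/53, M3=-285/106, M4=0
seg 0: a=2, c=M0/2=0, d=(M1−M0)/(6·1)=361/212, b=Δ0−h0·(2M0+M1)/6=-1845/212
seg 1: a=-5, c=M1/2=1083/212, d=(M2−M1)/(6·3)=-617/636, b=Δ1−h1·(2M1+M2)/6=-381/106
seg 2: a=4, c=M2/2=-192/53, d=(M3−M2)/(6·1)=161/212, b=Δ2−h2·(2M2+M3)/6=183/212
seg 3: a=2, c=M3/2=-285/212, d=(M4−M3)/(6·1)=95/212, b=Δ3−h3·(2M3+M4)/6=-435/106
t_q=1/4 → seg 0, τ=1/4; S=2+-1845/212·τ+0·τ²+361/212·τ³=-2023/13568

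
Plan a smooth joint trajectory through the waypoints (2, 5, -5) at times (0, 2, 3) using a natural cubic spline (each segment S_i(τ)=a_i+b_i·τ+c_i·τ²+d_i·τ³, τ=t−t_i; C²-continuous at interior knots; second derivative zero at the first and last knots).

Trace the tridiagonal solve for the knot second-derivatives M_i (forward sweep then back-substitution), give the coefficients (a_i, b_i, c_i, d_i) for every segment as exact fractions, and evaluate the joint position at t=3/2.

Δ: Δ0=3/2, Δ1=-10
row 1: diag=6, rhs=-69; c'=1/6, d'=-23/2
back: M1=-23/2
M: M0=0, M1=-23/2, M2=0
seg 0: a=2, c=M0/2=0, d=(M1−M0)/(6·2)=-23/24, b=Δ0−h0·(2M0+M1)/6=16/3
seg 1: a=5, c=M1/2=-23/4, d=(M2−M1)/(6·1)=23/12, b=Δ1−h1·(2M1+M2)/6=-37/6
t_q=3/2 → seg 0, τ=3/2; S=2+16/3·τ+0·τ²+-23/24·τ³=433/64

  seg 0: a=2 b=16/3 c=0 d=-23/24
  seg 1: a=5 b=-37/6 c=-23/4 d=23/12
S(3/2) = 433/64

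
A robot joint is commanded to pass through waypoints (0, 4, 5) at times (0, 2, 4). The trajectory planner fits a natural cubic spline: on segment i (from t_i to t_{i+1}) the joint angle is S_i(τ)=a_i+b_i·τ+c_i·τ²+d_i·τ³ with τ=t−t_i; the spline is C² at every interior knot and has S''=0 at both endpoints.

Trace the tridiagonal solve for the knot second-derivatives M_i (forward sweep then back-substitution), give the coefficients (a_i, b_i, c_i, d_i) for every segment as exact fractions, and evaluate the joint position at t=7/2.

  seg 0: a=0 b=19/8 c=0 d=-3/32
  seg 1: a=4 b=5/4 c=-9/16 d=3/32
S(7/2) = 1261/256

Δ: Δ0=2, Δ1=1/2
row 1: diag=8, rhs=-9; c'=1/4, d'=-9/8
back: M1=-9/8
M: M0=0, M1=-9/8, M2=0
seg 0: a=0, c=M0/2=0, d=(M1−M0)/(6·2)=-3/32, b=Δ0−h0·(2M0+M1)/6=19/8
seg 1: a=4, c=M1/2=-9/16, d=(M2−M1)/(6·2)=3/32, b=Δ1−h1·(2M1+M2)/6=5/4
t_q=7/2 → seg 1, τ=3/2; S=4+5/4·τ+-9/16·τ²+3/32·τ³=1261/256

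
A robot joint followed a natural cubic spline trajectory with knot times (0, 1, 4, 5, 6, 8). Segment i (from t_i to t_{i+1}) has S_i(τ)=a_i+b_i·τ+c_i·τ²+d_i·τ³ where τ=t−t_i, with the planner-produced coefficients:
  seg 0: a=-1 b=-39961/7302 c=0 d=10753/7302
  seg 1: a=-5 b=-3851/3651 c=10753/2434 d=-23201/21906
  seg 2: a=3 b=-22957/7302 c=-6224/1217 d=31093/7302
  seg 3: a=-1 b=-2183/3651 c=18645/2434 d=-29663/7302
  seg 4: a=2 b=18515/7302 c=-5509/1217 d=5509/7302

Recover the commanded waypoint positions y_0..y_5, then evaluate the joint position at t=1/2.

y_0=-1 y_1=-5 y_2=3 y_3=-1 y_4=2 y_5=-5
S(1/2) = -69169/19472

y_0 = S_0(0) = a_0 = -1
y_1 = S_1(0) = a_1 = -5
y_2 = S_2(0) = a_2 = 3
y_3 = S_3(0) = a_3 = -1
y_4 = S_4(0) = a_4 = 2
y_5 = S_4(2) = -5
t_q=1/2 is in segment 0 (τ=1/2); S_0(τ)=-69169/19472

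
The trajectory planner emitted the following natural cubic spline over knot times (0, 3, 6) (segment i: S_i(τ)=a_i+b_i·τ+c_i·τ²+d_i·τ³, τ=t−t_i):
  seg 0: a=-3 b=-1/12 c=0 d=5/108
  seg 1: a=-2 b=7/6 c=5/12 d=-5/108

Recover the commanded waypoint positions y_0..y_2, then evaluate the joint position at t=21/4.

y_0 = S_0(0) = a_0 = -3
y_1 = S_1(0) = a_1 = -2
y_2 = S_1(3) = 4
t_q=21/4 is in segment 1 (τ=9/4); S_1(τ)=565/256

y_0=-3 y_1=-2 y_2=4
S(21/4) = 565/256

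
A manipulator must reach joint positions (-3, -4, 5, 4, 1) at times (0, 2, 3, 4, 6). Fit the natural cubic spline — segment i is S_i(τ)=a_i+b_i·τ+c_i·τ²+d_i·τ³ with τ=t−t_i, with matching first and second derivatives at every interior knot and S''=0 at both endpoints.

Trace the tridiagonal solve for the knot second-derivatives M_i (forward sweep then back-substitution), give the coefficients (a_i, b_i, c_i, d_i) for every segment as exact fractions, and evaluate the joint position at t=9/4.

Δ: Δ0=-1/2, Δ1=9, Δ2=-1, Δ3=-3/2
row 1: diag=6, rhs=57; c'=1/6, d'=19/2
row 2: denom=4−1·1/6=23/6; d'=(-60−1·19/2)/(23/6)=-417/23
row 3: denom=6−1·6/23=132/23; d'=(-3−1·-417/23)/(132/23)=29/11
back: M3=29/11
back: M2=-417/23−6/23·29/11=-207/11
back: M1=19/2−1/6·-207/11=139/11
M: M0=0, M1=139/11, M2=-207/11, M3=29/11, M4=0
seg 0: a=-3, c=M0/2=0, d=(M1−M0)/(6·2)=139/132, b=Δ0−h0·(2M0+M1)/6=-311/66
seg 1: a=-4, c=M1/2=139/22, d=(M2−M1)/(6·1)=-173/33, b=Δ1−h1·(2M1+M2)/6=523/66
seg 2: a=5, c=M2/2=-207/22, d=(M3−M2)/(6·1)=118/33, b=Δ2−h2·(2M2+M3)/6=29/6
seg 3: a=4, c=M3/2=29/22, d=(M4−M3)/(6·2)=-29/132, b=Δ3−h3·(2M3+M4)/6=-215/66
t_q=9/4 → seg 1, τ=1/4; S=-4+523/66·τ+139/22·τ²+-173/33·τ³=-1201/704

  seg 0: a=-3 b=-311/66 c=0 d=139/132
  seg 1: a=-4 b=523/66 c=139/22 d=-173/33
  seg 2: a=5 b=29/6 c=-207/22 d=118/33
  seg 3: a=4 b=-215/66 c=29/22 d=-29/132
S(9/4) = -1201/704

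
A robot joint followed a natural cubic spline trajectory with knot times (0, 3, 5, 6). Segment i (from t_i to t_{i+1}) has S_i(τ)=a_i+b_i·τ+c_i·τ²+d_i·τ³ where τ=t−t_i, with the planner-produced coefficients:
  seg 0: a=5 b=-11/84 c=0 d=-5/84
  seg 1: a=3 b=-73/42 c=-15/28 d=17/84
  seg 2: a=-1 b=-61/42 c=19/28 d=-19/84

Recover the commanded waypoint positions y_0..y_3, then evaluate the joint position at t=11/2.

y_0 = S_0(0) = a_0 = 5
y_1 = S_1(0) = a_1 = 3
y_2 = S_2(0) = a_2 = -1
y_3 = S_2(1) = -2
t_q=11/2 is in segment 2 (τ=1/2); S_2(τ)=-355/224

y_0=5 y_1=3 y_2=-1 y_3=-2
S(11/2) = -355/224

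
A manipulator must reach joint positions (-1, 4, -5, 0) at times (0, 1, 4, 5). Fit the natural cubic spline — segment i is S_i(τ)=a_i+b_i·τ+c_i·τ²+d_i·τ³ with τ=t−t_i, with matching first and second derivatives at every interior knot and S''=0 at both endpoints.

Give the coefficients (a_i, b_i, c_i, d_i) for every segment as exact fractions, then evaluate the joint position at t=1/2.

Δ: Δ0=5, Δ1=-3, Δ2=5
row 1: diag=8, rhs=-48; c'=3/8, d'=-6
row 2: denom=8−3·3/8=55/8; d'=(48−3·-6)/(55/8)=48/5
back: M2=48/5
back: M1=-6−3/8·48/5=-48/5
M: M0=0, M1=-48/5, M2=48/5, M3=0
seg 0: a=-1, c=M0/2=0, d=(M1−M0)/(6·1)=-8/5, b=Δ0−h0·(2M0+M1)/6=33/5
seg 1: a=4, c=M1/2=-24/5, d=(M2−M1)/(6·3)=16/15, b=Δ1−h1·(2M1+M2)/6=9/5
seg 2: a=-5, c=M2/2=24/5, d=(M3−M2)/(6·1)=-8/5, b=Δ2−h2·(2M2+M3)/6=9/5
t_q=1/2 → seg 0, τ=1/2; S=-1+33/5·τ+0·τ²+-8/5·τ³=21/10

  seg 0: a=-1 b=33/5 c=0 d=-8/5
  seg 1: a=4 b=9/5 c=-24/5 d=16/15
  seg 2: a=-5 b=9/5 c=24/5 d=-8/5
S(1/2) = 21/10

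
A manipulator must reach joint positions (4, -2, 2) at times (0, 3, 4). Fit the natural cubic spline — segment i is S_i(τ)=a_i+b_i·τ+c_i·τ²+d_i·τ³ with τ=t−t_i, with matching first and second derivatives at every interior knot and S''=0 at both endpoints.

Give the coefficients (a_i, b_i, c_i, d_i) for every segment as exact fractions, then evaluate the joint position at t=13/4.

Δ: Δ0=-2, Δ1=4
row 1: diag=8, rhs=36; c'=1/8, d'=9/2
back: M1=9/2
M: M0=0, M1=9/2, M2=0
seg 0: a=4, c=M0/2=0, d=(M1−M0)/(6·3)=1/4, b=Δ0−h0·(2M0+M1)/6=-17/4
seg 1: a=-2, c=M1/2=9/4, d=(M2−M1)/(6·1)=-3/4, b=Δ1−h1·(2M1+M2)/6=5/2
t_q=13/4 → seg 1, τ=1/4; S=-2+5/2·τ+9/4·τ²+-3/4·τ³=-319/256

  seg 0: a=4 b=-17/4 c=0 d=1/4
  seg 1: a=-2 b=5/2 c=9/4 d=-3/4
S(13/4) = -319/256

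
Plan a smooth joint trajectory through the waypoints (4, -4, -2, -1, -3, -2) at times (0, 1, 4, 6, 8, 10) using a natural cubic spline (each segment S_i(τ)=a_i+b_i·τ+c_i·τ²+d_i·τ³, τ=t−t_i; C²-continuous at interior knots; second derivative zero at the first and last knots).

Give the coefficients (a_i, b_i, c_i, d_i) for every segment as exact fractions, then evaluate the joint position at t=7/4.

Δ: Δ0=-8, Δ1=2/3, Δ2=1/2, Δ3=-1, Δ4=1/2
row 1: diag=8, rhs=52; c'=3/8, d'=13/2
row 2: denom=10−3·3/8=71/8; d'=(-1−3·13/2)/(71/8)=-164/71
row 3: denom=8−2·16/71=536/71; d'=(-9−2·-164/71)/(536/71)=-311/536
row 4: denom=8−2·71/268=1001/134; d'=(9−2·-311/536)/(1001/134)=389/286
back: M4=389/286
back: M3=-311/536−71/268·389/286=-269/286
back: M2=-164/71−16/71·-269/286=-300/143
back: M1=13/2−3/8·-300/143=1042/143
M: M0=0, M1=1042/143, M2=-300/143, M3=-269/286, M4=389/286, M5=0
seg 0: a=4, c=M0/2=0, d=(M1−M0)/(6·1)=521/429, b=Δ0−h0·(2M0+M1)/6=-3953/429
seg 1: a=-4, c=M1/2=521/143, d=(M2−M1)/(6·3)=-61/117, b=Δ1−h1·(2M1+M2)/6=-2390/429
seg 2: a=-2, c=M2/2=-150/143, d=(M3−M2)/(6·2)=331/3432, b=Δ2−h2·(2M2+M3)/6=73/33
seg 3: a=-1, c=M3/2=-269/572, d=(M4−M3)/(6·2)=329/1716, b=Δ3−h3·(2M3+M4)/6=-709/858
seg 4: a=-3, c=M4/2=389/572, d=(M5−M4)/(6·2)=-389/3432, b=Δ4−h4·(2M4+M5)/6=-349/858
t_q=7/4 → seg 1, τ=3/4; S=-4+-2390/429·τ+521/143·τ²+-61/117·τ³=-58105/9152

  seg 0: a=4 b=-3953/429 c=0 d=521/429
  seg 1: a=-4 b=-2390/429 c=521/143 d=-61/117
  seg 2: a=-2 b=73/33 c=-150/143 d=331/3432
  seg 3: a=-1 b=-709/858 c=-269/572 d=329/1716
  seg 4: a=-3 b=-349/858 c=389/572 d=-389/3432
S(7/4) = -58105/9152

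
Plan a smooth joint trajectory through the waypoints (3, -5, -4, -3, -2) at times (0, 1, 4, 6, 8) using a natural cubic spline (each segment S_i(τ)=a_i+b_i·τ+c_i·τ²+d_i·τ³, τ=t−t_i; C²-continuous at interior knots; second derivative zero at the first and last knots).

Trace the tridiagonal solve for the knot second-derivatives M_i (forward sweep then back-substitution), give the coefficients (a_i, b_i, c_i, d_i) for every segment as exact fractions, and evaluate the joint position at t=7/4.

Δ: Δ0=-8, Δ1=1/3, Δ2=1/2, Δ3=1/2
row 1: diag=8, rhs=50; c'=3/8, d'=25/4
row 2: denom=10−3·3/8=71/8; d'=(1−3·25/4)/(71/8)=-2
row 3: denom=8−2·16/71=536/71; d'=(0−2·-2)/(536/71)=71/134
back: M3=71/134
back: M2=-2−16/71·71/134=-142/67
back: M1=25/4−3/8·-142/67=472/67
M: M0=0, M1=472/67, M2=-142/67, M3=71/134, M4=0
seg 0: a=3, c=M0/2=0, d=(M1−M0)/(6·1)=236/201, b=Δ0−h0·(2M0+M1)/6=-1844/201
seg 1: a=-5, c=M1/2=236/67, d=(M2−M1)/(6·3)=-307/603, b=Δ1−h1·(2M1+M2)/6=-1136/201
seg 2: a=-4, c=M2/2=-71/67, d=(M3−M2)/(6·2)=355/1608, b=Δ2−h2·(2M2+M3)/6=349/201
seg 3: a=-3, c=M3/2=71/268, d=(M4−M3)/(6·2)=-71/1608, b=Δ3−h3·(2M3+M4)/6=59/402
t_q=7/4 → seg 1, τ=3/4; S=-5+-1136/201·τ+236/67·τ²+-307/603·τ³=-32041/4288

  seg 0: a=3 b=-1844/201 c=0 d=236/201
  seg 1: a=-5 b=-1136/201 c=236/67 d=-307/603
  seg 2: a=-4 b=349/201 c=-71/67 d=355/1608
  seg 3: a=-3 b=59/402 c=71/268 d=-71/1608
S(7/4) = -32041/4288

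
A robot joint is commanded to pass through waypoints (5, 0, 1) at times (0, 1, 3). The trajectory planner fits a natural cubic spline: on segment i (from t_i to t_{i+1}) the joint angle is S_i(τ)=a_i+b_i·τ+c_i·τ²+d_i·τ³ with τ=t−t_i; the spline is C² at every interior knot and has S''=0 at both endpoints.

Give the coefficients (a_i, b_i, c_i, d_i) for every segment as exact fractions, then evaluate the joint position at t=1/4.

Δ: Δ0=-5, Δ1=1/2
row 1: diag=6, rhs=33; c'=1/3, d'=11/2
back: M1=11/2
M: M0=0, M1=11/2, M2=0
seg 0: a=5, c=M0/2=0, d=(M1−M0)/(6·1)=11/12, b=Δ0−h0·(2M0+M1)/6=-71/12
seg 1: a=0, c=M1/2=11/4, d=(M2−M1)/(6·2)=-11/24, b=Δ1−h1·(2M1+M2)/6=-19/6
t_q=1/4 → seg 0, τ=1/4; S=5+-71/12·τ+0·τ²+11/12·τ³=905/256

  seg 0: a=5 b=-71/12 c=0 d=11/12
  seg 1: a=0 b=-19/6 c=11/4 d=-11/24
S(1/4) = 905/256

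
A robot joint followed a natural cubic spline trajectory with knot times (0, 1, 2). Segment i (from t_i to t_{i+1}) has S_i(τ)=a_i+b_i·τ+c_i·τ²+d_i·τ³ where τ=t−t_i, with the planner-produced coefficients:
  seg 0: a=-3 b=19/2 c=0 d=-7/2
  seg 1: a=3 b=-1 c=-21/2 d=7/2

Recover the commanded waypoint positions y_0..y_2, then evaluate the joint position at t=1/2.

y_0 = S_0(0) = a_0 = -3
y_1 = S_1(0) = a_1 = 3
y_2 = S_1(1) = -5
t_q=1/2 is in segment 0 (τ=1/2); S_0(τ)=21/16

y_0=-3 y_1=3 y_2=-5
S(1/2) = 21/16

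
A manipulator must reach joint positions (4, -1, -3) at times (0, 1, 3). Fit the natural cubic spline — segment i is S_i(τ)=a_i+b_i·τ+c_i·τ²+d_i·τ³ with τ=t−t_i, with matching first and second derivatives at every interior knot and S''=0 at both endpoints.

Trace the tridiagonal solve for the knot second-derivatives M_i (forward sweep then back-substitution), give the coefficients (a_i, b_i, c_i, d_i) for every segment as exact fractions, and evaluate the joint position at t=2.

  seg 0: a=4 b=-17/3 c=0 d=2/3
  seg 1: a=-1 b=-11/3 c=2 d=-1/3
S(2) = -3

Δ: Δ0=-5, Δ1=-1
row 1: diag=6, rhs=24; c'=1/3, d'=4
back: M1=4
M: M0=0, M1=4, M2=0
seg 0: a=4, c=M0/2=0, d=(M1−M0)/(6·1)=2/3, b=Δ0−h0·(2M0+M1)/6=-17/3
seg 1: a=-1, c=M1/2=2, d=(M2−M1)/(6·2)=-1/3, b=Δ1−h1·(2M1+M2)/6=-11/3
t_q=2 → seg 1, τ=1; S=-1+-11/3·τ+2·τ²+-1/3·τ³=-3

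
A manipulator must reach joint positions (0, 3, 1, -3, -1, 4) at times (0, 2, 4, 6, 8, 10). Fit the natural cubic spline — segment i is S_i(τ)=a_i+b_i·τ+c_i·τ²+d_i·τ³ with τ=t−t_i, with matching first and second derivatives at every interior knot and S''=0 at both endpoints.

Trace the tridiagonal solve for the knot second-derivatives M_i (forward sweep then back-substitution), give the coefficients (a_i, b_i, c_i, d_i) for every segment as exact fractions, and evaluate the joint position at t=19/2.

Δ: Δ0=3/2, Δ1=-1, Δ2=-2, Δ3=1, Δ4=5/2
row 1: diag=8, rhs=-15; c'=1/4, d'=-15/8
row 2: denom=8−2·1/4=15/2; d'=(-6−2·-15/8)/(15/2)=-3/10
row 3: denom=8−2·4/15=112/15; d'=(18−2·-3/10)/(112/15)=279/112
row 4: denom=8−2·15/56=209/28; d'=(9−2·279/112)/(209/28)=225/418
back: M4=225/418
back: M3=279/112−15/56·225/418=981/418
back: M2=-3/10−4/15·981/418=-387/418
back: M1=-15/8−1/4·-387/418=-687/418
M: M0=0, M1=-687/418, M2=-387/418, M3=981/418, M4=225/418, M5=0
seg 0: a=0, c=M0/2=0, d=(M1−M0)/(6·2)=-229/1672, b=Δ0−h0·(2M0+M1)/6=428/209
seg 1: a=3, c=M1/2=-687/836, d=(M2−M1)/(6·2)=25/418, b=Δ1−h1·(2M1+M2)/6=169/418
seg 2: a=1, c=M2/2=-387/836, d=(M3−M2)/(6·2)=3/11, b=Δ2−h2·(2M2+M3)/6=-905/418
seg 3: a=-3, c=M3/2=981/836, d=(M4−M3)/(6·2)=-63/418, b=Δ3−h3·(2M3+M4)/6=-311/418
seg 4: a=-1, c=M4/2=225/836, d=(M5−M4)/(6·2)=-75/1672, b=Δ4−h4·(2M4+M5)/6=895/418
t_q=19/2 → seg 4, τ=3/2; S=-1+895/418·τ+225/836·τ²+-75/1672·τ³=35659/13376

  seg 0: a=0 b=428/209 c=0 d=-229/1672
  seg 1: a=3 b=169/418 c=-687/836 d=25/418
  seg 2: a=1 b=-905/418 c=-387/836 d=3/11
  seg 3: a=-3 b=-311/418 c=981/836 d=-63/418
  seg 4: a=-1 b=895/418 c=225/836 d=-75/1672
S(19/2) = 35659/13376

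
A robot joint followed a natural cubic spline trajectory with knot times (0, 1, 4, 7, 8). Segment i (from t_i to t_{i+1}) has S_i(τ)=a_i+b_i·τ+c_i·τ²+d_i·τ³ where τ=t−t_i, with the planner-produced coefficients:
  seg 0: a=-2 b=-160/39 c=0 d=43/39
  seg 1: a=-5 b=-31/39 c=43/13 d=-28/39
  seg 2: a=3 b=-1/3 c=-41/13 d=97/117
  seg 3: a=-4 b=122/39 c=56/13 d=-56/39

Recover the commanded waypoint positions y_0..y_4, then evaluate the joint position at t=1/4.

y_0 = S_0(0) = a_0 = -2
y_1 = S_1(0) = a_1 = -5
y_2 = S_2(0) = a_2 = 3
y_3 = S_3(0) = a_3 = -4
y_4 = S_3(1) = 2
t_q=1/4 is in segment 0 (τ=1/4); S_0(τ)=-2503/832

y_0=-2 y_1=-5 y_2=3 y_3=-4 y_4=2
S(1/4) = -2503/832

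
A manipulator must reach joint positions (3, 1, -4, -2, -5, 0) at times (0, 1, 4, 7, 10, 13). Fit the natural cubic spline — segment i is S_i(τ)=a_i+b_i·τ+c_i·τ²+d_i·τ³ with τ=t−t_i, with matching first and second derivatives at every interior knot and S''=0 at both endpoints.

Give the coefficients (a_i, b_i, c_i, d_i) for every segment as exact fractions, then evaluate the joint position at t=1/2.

  seg 0: a=3 b=-2341/1209 c=0 d=-77/1209
  seg 1: a=1 b=-2572/1209 c=-77/403 d=1250/10881
  seg 2: a=-4 b=-16/93 c=1019/1209 d=-227/1209
  seg 3: a=-2 b=-223/1209 c=-1024/1209 d=2086/10881
  seg 4: a=-5 b=-109/1209 c=354/403 d=-118/1209
S(1/2) = 6525/3224

Δ: Δ0=-2, Δ1=-5/3, Δ2=2/3, Δ3=-1, Δ4=5/3
row 1: diag=8, rhs=2; c'=3/8, d'=1/4
row 2: denom=12−3·3/8=87/8; d'=(14−3·1/4)/(87/8)=106/87
row 3: denom=12−3·8/29=324/29; d'=(-10−3·106/87)/(324/29)=-11/9
row 4: denom=12−3·29/108=403/36; d'=(16−3·-11/9)/(403/36)=708/403
back: M4=708/403
back: M3=-11/9−29/108·708/403=-2048/1209
back: M2=106/87−8/29·-2048/1209=2038/1209
back: M1=1/4−3/8·2038/1209=-154/403
M: M0=0, M1=-154/403, M2=2038/1209, M3=-2048/1209, M4=708/403, M5=0
seg 0: a=3, c=M0/2=0, d=(M1−M0)/(6·1)=-77/1209, b=Δ0−h0·(2M0+M1)/6=-2341/1209
seg 1: a=1, c=M1/2=-77/403, d=(M2−M1)/(6·3)=1250/10881, b=Δ1−h1·(2M1+M2)/6=-2572/1209
seg 2: a=-4, c=M2/2=1019/1209, d=(M3−M2)/(6·3)=-227/1209, b=Δ2−h2·(2M2+M3)/6=-16/93
seg 3: a=-2, c=M3/2=-1024/1209, d=(M4−M3)/(6·3)=2086/10881, b=Δ3−h3·(2M3+M4)/6=-223/1209
seg 4: a=-5, c=M4/2=354/403, d=(M5−M4)/(6·3)=-118/1209, b=Δ4−h4·(2M4+M5)/6=-109/1209
t_q=1/2 → seg 0, τ=1/2; S=3+-2341/1209·τ+0·τ²+-77/1209·τ³=6525/3224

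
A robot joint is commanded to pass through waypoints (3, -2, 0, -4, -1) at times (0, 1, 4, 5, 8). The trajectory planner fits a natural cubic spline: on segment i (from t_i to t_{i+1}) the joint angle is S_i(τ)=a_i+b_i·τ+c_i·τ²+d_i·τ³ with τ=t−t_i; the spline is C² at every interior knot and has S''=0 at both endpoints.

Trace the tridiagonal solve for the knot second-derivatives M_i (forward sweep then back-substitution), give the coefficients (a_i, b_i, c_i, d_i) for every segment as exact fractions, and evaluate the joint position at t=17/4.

  seg 0: a=3 b=-661/108 c=0 d=121/108
  seg 1: a=-2 b=-149/54 c=121/36 d=-719/972
  seg 2: a=0 b=-277/108 c=-89/27 d=67/36
  seg 3: a=-4 b=-193/54 c=247/108 d=-247/972
S(17/4) = -1885/2304

Δ: Δ0=-5, Δ1=2/3, Δ2=-4, Δ3=1
row 1: diag=8, rhs=34; c'=3/8, d'=17/4
row 2: denom=8−3·3/8=55/8; d'=(-28−3·17/4)/(55/8)=-326/55
row 3: denom=8−1·8/55=432/55; d'=(30−1·-326/55)/(432/55)=247/54
back: M3=247/54
back: M2=-326/55−8/55·247/54=-178/27
back: M1=17/4−3/8·-178/27=121/18
M: M0=0, M1=121/18, M2=-178/27, M3=247/54, M4=0
seg 0: a=3, c=M0/2=0, d=(M1−M0)/(6·1)=121/108, b=Δ0−h0·(2M0+M1)/6=-661/108
seg 1: a=-2, c=M1/2=121/36, d=(M2−M1)/(6·3)=-719/972, b=Δ1−h1·(2M1+M2)/6=-149/54
seg 2: a=0, c=M2/2=-89/27, d=(M3−M2)/(6·1)=67/36, b=Δ2−h2·(2M2+M3)/6=-277/108
seg 3: a=-4, c=M3/2=247/108, d=(M4−M3)/(6·3)=-247/972, b=Δ3−h3·(2M3+M4)/6=-193/54
t_q=17/4 → seg 2, τ=1/4; S=0+-277/108·τ+-89/27·τ²+67/36·τ³=-1885/2304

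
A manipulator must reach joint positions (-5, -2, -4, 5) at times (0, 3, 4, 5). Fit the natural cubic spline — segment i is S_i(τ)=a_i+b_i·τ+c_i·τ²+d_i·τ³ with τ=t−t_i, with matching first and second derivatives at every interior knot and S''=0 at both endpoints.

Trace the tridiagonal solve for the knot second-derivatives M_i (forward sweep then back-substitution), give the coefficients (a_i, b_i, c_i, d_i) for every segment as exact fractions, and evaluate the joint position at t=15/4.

Δ: Δ0=1, Δ1=-2, Δ2=9
row 1: diag=8, rhs=-18; c'=1/8, d'=-9/4
row 2: denom=4−1·1/8=31/8; d'=(66−1·-9/4)/(31/8)=546/31
back: M2=546/31
back: M1=-9/4−1/8·546/31=-138/31
M: M0=0, M1=-138/31, M2=546/31, M3=0
seg 0: a=-5, c=M0/2=0, d=(M1−M0)/(6·3)=-23/93, b=Δ0−h0·(2M0+M1)/6=100/31
seg 1: a=-2, c=M1/2=-69/31, d=(M2−M1)/(6·1)=114/31, b=Δ1−h1·(2M1+M2)/6=-107/31
seg 2: a=-4, c=M2/2=273/31, d=(M3−M2)/(6·1)=-91/31, b=Δ2−h2·(2M2+M3)/6=97/31
t_q=15/4 → seg 1, τ=3/4; S=-2+-107/31·τ+-69/31·τ²+114/31·τ³=-4255/992

  seg 0: a=-5 b=100/31 c=0 d=-23/93
  seg 1: a=-2 b=-107/31 c=-69/31 d=114/31
  seg 2: a=-4 b=97/31 c=273/31 d=-91/31
S(15/4) = -4255/992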